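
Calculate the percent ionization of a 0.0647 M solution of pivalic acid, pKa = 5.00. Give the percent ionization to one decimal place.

1.2%

(CH3)3CCOOH ⇌ (CH3)3CCOO- + H+; let x = [H+] at equilibrium.
Ka = 10^(−5.00) = 1.00 × 10^-5
x ≈ √(Ka·C₀) = √(1.00 × 10^-5 × 0.0647) = 8.04 × 10^-4 M
% ionization = x/C₀ × 100% = 8.04 × 10^-4/0.0647 × 100% = 1.2%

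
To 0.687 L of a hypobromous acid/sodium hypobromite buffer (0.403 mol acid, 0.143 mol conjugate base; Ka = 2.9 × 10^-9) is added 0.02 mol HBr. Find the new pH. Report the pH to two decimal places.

Added H+ converts OBr- to HOBr: HOBr → 0.423 mol, OBr- → 0.123 mol.
pKa = −log(2.9 × 10^-9) = 8.538
Henderson–Hasselbalch with mole ratio 0.123/0.423: pH = 8.538 + (-0.536)

pH = 8.00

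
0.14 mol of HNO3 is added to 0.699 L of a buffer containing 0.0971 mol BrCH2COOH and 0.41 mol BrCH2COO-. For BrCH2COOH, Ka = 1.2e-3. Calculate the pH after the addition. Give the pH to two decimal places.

pH = 2.98

After neutralization: n(BrCH2COOH) = 0.237 mol, n(BrCH2COO-) = 0.27 mol.
pKa = −log(1.2 × 10^-3) = 2.921
pH = pKa + log(n_BrCH2COO-/n_BrCH2COOH) = 2.921 + log(0.27/0.237) = 2.921 + (+0.057)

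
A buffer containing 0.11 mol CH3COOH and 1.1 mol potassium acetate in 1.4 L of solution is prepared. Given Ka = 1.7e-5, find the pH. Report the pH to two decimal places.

pKa = −log(1.7 × 10^-5) = 4.770
Using pH = pKa + log([base]/[acid]) with [base]/[acid] = 1.1/0.11:
pH = 4.770 + (+1.000) = 5.77

pH = 5.77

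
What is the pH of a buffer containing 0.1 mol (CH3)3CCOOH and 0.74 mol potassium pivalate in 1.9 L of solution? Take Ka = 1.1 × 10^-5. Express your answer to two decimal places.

pKa = −log(1.1 × 10^-5) = 4.959
pH = pKa + log([A⁻]/[HA]) = 4.959 + log(0.74/0.1)
pH = 4.959 + (+0.869) = 5.83

pH = 5.83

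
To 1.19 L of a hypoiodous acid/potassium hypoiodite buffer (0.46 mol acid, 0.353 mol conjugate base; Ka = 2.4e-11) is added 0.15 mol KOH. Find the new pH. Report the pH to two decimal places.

OH- converts HOI to OI-: HOI → 0.31 mol, OI- → 0.503 mol.
pKa = −log(2.4 × 10^-11) = 10.620
Henderson–Hasselbalch with mole ratio 0.503/0.31: pH = 10.620 + (+0.210)

pH = 10.83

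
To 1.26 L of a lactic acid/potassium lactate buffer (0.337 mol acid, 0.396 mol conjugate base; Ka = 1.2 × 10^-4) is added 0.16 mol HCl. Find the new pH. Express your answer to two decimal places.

pH = 3.60

Added H+ converts CH3CH(OH)COO- to CH3CH(OH)COOH: CH3CH(OH)COOH → 0.497 mol, CH3CH(OH)COO- → 0.236 mol.
pKa = −log(1.2 × 10^-4) = 3.921
pH = pKa + log(n_CH3CH(OH)COO-/n_CH3CH(OH)COOH) = 3.921 + log(0.236/0.497) = 3.921 + (-0.323)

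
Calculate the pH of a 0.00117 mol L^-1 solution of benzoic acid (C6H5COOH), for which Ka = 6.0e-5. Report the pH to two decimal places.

C6H5COOH ⇌ C6H5COO- + H+
From the ICE table, Ka = [H+]²/(0.00117 − [H+]) = 6.0 × 10^-5.
The 5% rule fails; solving [H+]² + Ka·[H+] − Ka·C₀ = 0 exactly:
[H+] = [−6e-05 + √(6e-05² + 2.81e-07)]/2 = 2.37 × 10^-4 M
pH = −log(2.37 × 10^-4) = 3.63

pH = 3.63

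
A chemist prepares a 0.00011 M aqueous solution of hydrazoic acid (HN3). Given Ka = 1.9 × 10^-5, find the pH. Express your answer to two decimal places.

HN3 ⇌ N3- + H+
Ka = x²/(0.00011 − x) = 1.9 × 10^-5
Here C₀/Ka ≈ 5.79, so the small-x approximation fails. Use the quadratic:
x = [−1.9e-05 + √(1.9e-05² + 8.36e-09)]/2 = 3.72 × 10^-5 M
pH = −log[H+] = −log(3.72 × 10^-5) = 4.43

pH = 4.43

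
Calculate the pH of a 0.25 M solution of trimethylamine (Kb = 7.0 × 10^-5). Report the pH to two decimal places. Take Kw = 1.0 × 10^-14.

pH = 11.62

(CH3)3N + H2O ⇌ (CH3)3NH+ + OH-
From the ICE table, Kb = x²/(0.25 − x) = 7.0 × 10^-5.
Neglecting x in the denominator: x = √(7.0 × 10^-5 × 0.25) = 4.18 × 10^-3 M
Check: 1.7% ionized — well under 5%, approximation valid.
pOH = 2.38, so pH = 14.00 − pOH = 11.62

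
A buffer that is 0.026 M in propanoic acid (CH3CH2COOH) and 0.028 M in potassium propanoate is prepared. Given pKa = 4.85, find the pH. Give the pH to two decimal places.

pH = 4.88

pH = pKa + log([A⁻]/[HA]) = 4.85 + log(0.028/0.026)
pH = 4.85 + (+0.032) = 4.88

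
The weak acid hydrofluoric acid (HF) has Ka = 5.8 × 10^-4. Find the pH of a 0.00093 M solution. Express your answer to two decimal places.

pH = 3.30

HF ⇌ F- + H+
Ka = x²/(0.00093 − x) = 5.8 × 10^-4
x is not negligible relative to C₀; solve x² + 0.00058·x − 5.39e-07 = 0.
x = [−0.00058 + √(0.00058² + 2.16e-06)]/2 = 5.00 × 10^-4 M
pH = −log(5.00 × 10^-4) = 3.30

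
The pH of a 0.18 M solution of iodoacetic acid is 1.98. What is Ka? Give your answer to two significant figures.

[H+] = 10^(-1.98) = 1.05 × 10^-2 M
At equilibrium [HA] = 0.18 − 1.05 × 10^-2 = 1.69 × 10^-1 M
Ka = [H+][A-]/[HA] = (1.05 × 10^-2)² / 1.69 × 10^-1 = 6.5 × 10^-4

Ka = 6.5 × 10^-4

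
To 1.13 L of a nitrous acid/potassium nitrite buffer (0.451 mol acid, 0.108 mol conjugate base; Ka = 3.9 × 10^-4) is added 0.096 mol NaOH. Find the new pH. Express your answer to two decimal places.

After neutralization: n(HNO2) = 0.355 mol, n(NO2-) = 0.204 mol.
pKa = −log(3.9 × 10^-4) = 3.409
Henderson–Hasselbalch with mole ratio 0.204/0.355: pH = 3.409 + (-0.241)

pH = 3.17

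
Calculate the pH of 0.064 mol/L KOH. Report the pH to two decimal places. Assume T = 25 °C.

pH = 12.81

KOH is a strong base; [OH-] = 0.064 M.
pOH = -log(0.064) = 1.19
pH = 14.00 - 1.19 = 12.81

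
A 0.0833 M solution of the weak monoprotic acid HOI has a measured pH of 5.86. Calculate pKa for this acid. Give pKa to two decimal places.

[H+] = 10^(-5.86) = 1.38 × 10^-6 M
At equilibrium [HA] = 0.0833 − 1.38 × 10^-6 = 8.33 × 10^-2 M
Ka = [H+][A-]/[HA] = (1.38 × 10^-6)² / 8.33 × 10^-2 = 2.29 × 10^-11
pKa = -log(2.29 × 10^-11) = 10.64

pKa = 10.64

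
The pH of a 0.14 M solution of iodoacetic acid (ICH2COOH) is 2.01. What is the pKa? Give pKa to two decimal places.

[H+] = 10^(-2.01) = 9.77 × 10^-3 M
At equilibrium [HA] = 0.14 − 9.77 × 10^-3 = 1.30 × 10^-1 M
Ka = [H+][A-]/[HA] = (9.77 × 10^-3)² / 1.30 × 10^-1 = 7.34 × 10^-4
pKa = -log(7.34 × 10^-4) = 3.13

pKa = 3.13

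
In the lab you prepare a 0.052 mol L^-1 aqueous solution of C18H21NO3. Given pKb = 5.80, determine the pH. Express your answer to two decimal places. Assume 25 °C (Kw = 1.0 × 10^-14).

C18H21NO3 + H2O ⇌ C18H22NO3+ + OH-
Kb = 10^(−5.80) = 1.58 × 10^-6
Kb = [OH-]²/(0.052 − [OH-]) = 1.58 × 10^-6
Neglecting [OH-] in the denominator: [OH-] = √(1.58 × 10^-6 × 0.052) = 2.87 × 10^-4 M
Check: 0.55% ionized — well under 5%, approximation valid.
pOH = 3.54, so pH = 14.00 − pOH = 10.46

pH = 10.46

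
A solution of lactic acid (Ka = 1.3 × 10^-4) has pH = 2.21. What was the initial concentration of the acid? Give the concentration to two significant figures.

[H+] = 10^(-2.21) = 6.17 × 10^-3 M = x
Ka = x²/(C₀ − x) ⇒ C₀ = x + x²/Ka
C₀ = 6.17 × 10^-3 + (6.17 × 10^-3)²/(1.3 × 10^-4) = 2.99 × 10^-1 M

C₀ = 3.0 × 10^-1 M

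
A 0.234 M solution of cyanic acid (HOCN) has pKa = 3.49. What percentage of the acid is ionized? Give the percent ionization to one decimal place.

HOCN ⇌ OCN- + H+; let x = [H+] at equilibrium.
Ka = 10^(−3.49) = 3.24 × 10^-4
x ≈ √(Ka·C₀) = √(3.24 × 10^-4 × 0.234) = 8.71 × 10^-3 M
% ionization = x/C₀ × 100% = 8.71 × 10^-3/0.234 × 100% = 3.7%

3.7%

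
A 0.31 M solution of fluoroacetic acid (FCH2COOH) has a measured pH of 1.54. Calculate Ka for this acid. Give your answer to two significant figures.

Ka = 3.0 × 10^-3

[H+] = 10^(-1.54) = 2.88 × 10^-2 M
At equilibrium [HA] = 0.31 − 2.88 × 10^-2 = 2.81 × 10^-1 M
Ka = [H+][A-]/[HA] = (2.88 × 10^-2)² / 2.81 × 10^-1 = 3.0 × 10^-3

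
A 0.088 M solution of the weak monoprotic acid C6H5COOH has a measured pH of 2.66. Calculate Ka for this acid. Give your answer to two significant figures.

[H+] = 10^(-2.66) = 2.19 × 10^-3 M
At equilibrium [HA] = 0.088 − 2.19 × 10^-3 = 8.58 × 10^-2 M
Ka = [H+][A-]/[HA] = (2.19 × 10^-3)² / 8.58 × 10^-2 = 5.6 × 10^-5

Ka = 5.6 × 10^-5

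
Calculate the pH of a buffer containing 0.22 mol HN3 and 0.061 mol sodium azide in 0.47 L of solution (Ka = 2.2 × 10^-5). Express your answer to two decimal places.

pKa = −log(2.2 × 10^-5) = 4.658
Using pH = pKa + log([base]/[acid]) with [base]/[acid] = 0.061/0.22:
pH = 4.658 + (-0.557) = 4.10

pH = 4.10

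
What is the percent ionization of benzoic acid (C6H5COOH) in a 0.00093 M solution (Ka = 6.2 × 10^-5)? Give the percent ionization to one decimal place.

22.7%

C6H5COOH ⇌ C6H5COO- + H+; let x = [H+] at equilibrium.
Ka = x²/(C₀ − x); solving the quadratic gives x = 2.11 × 10^-4 M.
% ionization = x/C₀ × 100% = 2.11 × 10^-4/0.00093 × 100% = 22.7%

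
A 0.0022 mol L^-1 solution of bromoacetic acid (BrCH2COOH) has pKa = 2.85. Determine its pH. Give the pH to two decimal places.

pH = 2.92

BrCH2COOH ⇌ BrCH2COO- + H+
Ka = 10^(−2.85) = 1.41 × 10^-3
Ka = [H+]²/(0.0022 − [H+]) = 1.41 × 10^-3
The 5% rule fails; solving [H+]² + Ka·[H+] − Ka·C₀ = 0 exactly:
[H+] = (−Ka + √(Ka² + 4·Ka·C₀))/2 = 1.19 × 10^-3 M
pH = −log(1.19 × 10^-3) = 2.92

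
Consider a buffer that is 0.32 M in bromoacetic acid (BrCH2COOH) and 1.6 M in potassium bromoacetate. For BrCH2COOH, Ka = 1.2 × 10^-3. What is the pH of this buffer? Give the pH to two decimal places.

pH = 3.62

pKa = −log(1.2 × 10^-3) = 2.921
pH = pKa + log([A⁻]/[HA]) = 2.921 + log(1.6/0.32)
pH = 2.921 + (+0.699) = 3.62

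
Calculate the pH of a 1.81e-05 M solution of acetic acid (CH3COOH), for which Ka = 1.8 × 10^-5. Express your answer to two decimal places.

CH3COOH ⇌ CH3COO- + H+
From the ICE table, Ka = x²/(1.81e-05 − x) = 1.8 × 10^-5.
Here C₀/Ka ≈ 1.01, so the small-x approximation fails. Use the quadratic:
x = [−1.8e-05 + √(1.8e-05² + 1.3e-09)]/2 = 1.12 × 10^-5 M
pH = −log[H+] = −log(1.12 × 10^-5) = 4.95

pH = 4.95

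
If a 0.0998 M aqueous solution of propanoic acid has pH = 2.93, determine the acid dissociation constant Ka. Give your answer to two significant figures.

Ka = 1.4 × 10^-5

[H+] = 10^(-2.93) = 1.17 × 10^-3 M
At equilibrium [HA] = 0.0998 − 1.17 × 10^-3 = 9.86 × 10^-2 M
Ka = [H+][A-]/[HA] = (1.17 × 10^-3)² / 9.86 × 10^-2 = 1.4 × 10^-5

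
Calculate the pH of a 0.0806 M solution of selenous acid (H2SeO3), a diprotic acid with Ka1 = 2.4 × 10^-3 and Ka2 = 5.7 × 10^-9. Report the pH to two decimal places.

Ka1 ≫ Ka2, so treat the first dissociation as the only significant source of H+.
Ka1 = x²/(0.0806 − x) = 2.4 × 10^-3
Solving the quadratic: x = (−Ka1 + √(Ka1² + 4·Ka1·C₀))/2 = 1.28 × 10^-2 M
pH = −log(1.28 × 10^-2) = 1.89

pH = 1.89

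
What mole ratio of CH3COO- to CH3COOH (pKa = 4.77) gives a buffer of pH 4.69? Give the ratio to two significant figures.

ratio = 0.83

pH = pKa + log(r) ⇒ log(r) = 4.69 − 4.77 = -0.08
r = [CH3COO-]/[CH3COOH] = 10^(-0.08) = 0.832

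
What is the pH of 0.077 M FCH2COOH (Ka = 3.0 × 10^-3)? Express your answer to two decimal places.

FCH2COOH ⇌ FCH2COO- + H+
From the ICE table, Ka = x²/(0.077 − x) = 3.0 × 10^-3.
Here C₀/Ka ≈ 25.7, so the small-x approximation fails. Use the quadratic:
x = [−0.003 + √(0.003² + 0.000924)]/2 = 1.38 × 10^-2 M
pH = −log(1.38 × 10^-2) = 1.86

pH = 1.86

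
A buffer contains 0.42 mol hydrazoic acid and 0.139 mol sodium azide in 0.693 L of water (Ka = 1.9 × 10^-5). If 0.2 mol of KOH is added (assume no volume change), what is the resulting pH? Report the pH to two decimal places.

pH = 4.91

After neutralization: n(HN3) = 0.22 mol, n(N3-) = 0.339 mol.
pKa = −log(1.9 × 10^-5) = 4.721
pH = pKa + log([A⁻]/[HA]) = 4.721 + log(0.339/0.22) = 4.721 +0.188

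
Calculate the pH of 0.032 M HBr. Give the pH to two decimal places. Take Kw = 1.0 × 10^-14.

pH = 1.49

HBr is a strong acid and dissociates completely, so [H+] = 0.032 M.
pH = -log(0.032) = 1.49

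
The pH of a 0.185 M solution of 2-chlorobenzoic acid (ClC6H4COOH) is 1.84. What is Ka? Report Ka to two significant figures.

[H+] = 10^(-1.84) = 1.45 × 10^-2 M
At equilibrium [HA] = 0.185 − 1.45 × 10^-2 = 1.70 × 10^-1 M
Ka = [H+][A-]/[HA] = (1.45 × 10^-2)² / 1.70 × 10^-1 = 1.2 × 10^-3

Ka = 1.2 × 10^-3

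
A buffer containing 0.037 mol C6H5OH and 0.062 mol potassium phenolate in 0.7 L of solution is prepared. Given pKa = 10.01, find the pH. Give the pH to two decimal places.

pH = pKa + log([A⁻]/[HA]) = 10.01 + log(0.062/0.037)
pH = 10.01 + (+0.224) = 10.23

pH = 10.23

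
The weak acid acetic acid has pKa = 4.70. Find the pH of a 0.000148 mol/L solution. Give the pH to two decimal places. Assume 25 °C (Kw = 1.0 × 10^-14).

pH = 4.34

CH3COOH ⇌ CH3COO- + H+
Ka = 10^(−4.70) = 2.00 × 10^-5
Ka = x²/(0.000148 − x) = 2.00 × 10^-5
Here C₀/Ka ≈ 7.4, so the small-x approximation fails. Use the quadratic:
x = [−2e-05 + √(2e-05² + 1.18e-08)]/2 = 4.53 × 10^-5 M
pH = −log(4.53 × 10^-5) = 4.34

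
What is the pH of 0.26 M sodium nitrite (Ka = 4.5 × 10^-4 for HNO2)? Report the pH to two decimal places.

pH = 8.38

NO2- is the conjugate base of the weak acid HNO2.
Kb = Kw/Ka = 1.0×10^-14 / 4.5 × 10^-4 = 2.22 × 10^-11
Let x = [OH-] at equilibrium. Kb = x²/(0.26 − x).
Since Kb ≪ C₀, x ≈ √(Kb·C₀) = 2.40 × 10^-6 M.
Check: 0.00092% ionized — well under 5%, approximation valid.
pOH = −log(2.40 × 10^-6) = 5.62; pH = 14.00 − 5.62 = 8.38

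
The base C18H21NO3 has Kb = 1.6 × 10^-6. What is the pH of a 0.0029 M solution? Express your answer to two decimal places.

pH = 9.83

C18H21NO3 + H2O ⇌ C18H22NO3+ + OH-
Let x = [OH-] at equilibrium. Kb = x²/(0.0029 − x).
Assume x ≪ 0.0029: x ≈ √(1.6 × 10^-6 × 0.0029) = 6.81 × 10^-5 M
(x/C₀ = 2.3% < 5%, so the approximation holds.)
pOH = −log(6.81 × 10^-5) = 4.17; pH = 14.00 − 4.17 = 9.83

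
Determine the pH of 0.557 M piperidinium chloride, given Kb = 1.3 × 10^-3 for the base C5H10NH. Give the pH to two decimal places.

C5H10NH2+ is the conjugate acid of the weak base C5H10NH.
Ka = Kw/Kb = 1.0×10^-14 / 1.3 × 10^-3 = 7.69 × 10^-12
From the ICE table, Ka = [H+]²/(0.557 − [H+]) = 7.69 × 10^-12.
Since Ka ≪ C₀, [H+] ≈ √(Ka·C₀) = 2.07 × 10^-6 M.
Check: 0.00037% ionized — well under 5%, approximation valid.
pH = −log[H+] = −log(2.07 × 10^-6) = 5.68

pH = 5.68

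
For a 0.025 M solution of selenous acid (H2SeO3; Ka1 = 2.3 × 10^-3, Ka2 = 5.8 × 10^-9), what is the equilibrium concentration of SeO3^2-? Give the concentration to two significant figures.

First ionization gives [H+] ≈ [HSeO3-] = 6.52 × 10^-3 M.
Second step: Ka2 = [H+][SeO3^2-]/[HSeO3-] ≈ [SeO3^2-] (since [H+] ≈ [HSeO3-]).
So [SeO3^2-] ≈ Ka2.

5.8 × 10^-9 M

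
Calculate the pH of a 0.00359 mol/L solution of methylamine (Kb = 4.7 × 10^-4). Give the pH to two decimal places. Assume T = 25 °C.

CH3NH2 + H2O ⇌ CH3NH3+ + OH-
From the ICE table, Kb = x²/(0.00359 − x) = 4.7 × 10^-4.
Here C₀/Kb ≈ 7.64, so the small-x approximation fails. Use the quadratic:
x = (−Kb + √(Kb² + 4·Kb·C₀))/2 = 1.09 × 10^-3 M
pOH = −log(1.09 × 10^-3) = 2.96; pH = 14.00 − 2.96 = 11.04

pH = 11.04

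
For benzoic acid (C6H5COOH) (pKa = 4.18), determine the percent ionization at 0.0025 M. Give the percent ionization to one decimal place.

15.0%

C6H5COOH ⇌ C6H5COO- + H+; let x = [H+] at equilibrium.
Ka = 10^(−4.18) = 6.61 × 10^-5
Ka = x²/(C₀ − x); solving the quadratic gives x = 3.75 × 10^-4 M.
% ionization = x/C₀ × 100% = 3.75 × 10^-4/0.0025 × 100% = 15.0%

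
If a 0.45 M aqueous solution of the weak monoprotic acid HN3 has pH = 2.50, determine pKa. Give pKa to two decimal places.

[H+] = 10^(-2.50) = 3.16 × 10^-3 M
At equilibrium [HA] = 0.45 − 3.16 × 10^-3 = 4.47 × 10^-1 M
Ka = [H+][A-]/[HA] = (3.16 × 10^-3)² / 4.47 × 10^-1 = 2.23 × 10^-5
pKa = -log(2.23 × 10^-5) = 4.65

pKa = 4.65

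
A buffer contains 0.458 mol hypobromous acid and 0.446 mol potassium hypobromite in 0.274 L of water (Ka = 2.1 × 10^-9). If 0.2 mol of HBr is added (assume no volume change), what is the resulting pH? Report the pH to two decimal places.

Added H+ converts OBr- to HOBr: HOBr → 0.658 mol, OBr- → 0.246 mol.
pKa = −log(2.1 × 10^-9) = 8.678
pH = pKa + log(n_OBr-/n_HOBr) = 8.678 + log(0.246/0.658) = 8.678 + (-0.427)

pH = 8.25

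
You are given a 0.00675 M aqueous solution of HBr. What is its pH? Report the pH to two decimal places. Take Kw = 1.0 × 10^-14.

HBr is a strong acid and dissociates completely, so [H+] = 0.00675 M.
pH = -log(0.00675) = 2.17

pH = 2.17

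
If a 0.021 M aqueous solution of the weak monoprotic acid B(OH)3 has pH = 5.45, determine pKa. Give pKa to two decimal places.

pKa = 9.22

[H+] = 10^(-5.45) = 3.55 × 10^-6 M
At equilibrium [HA] = 0.021 − 3.55 × 10^-6 = 2.10 × 10^-2 M
Ka = [H+][A-]/[HA] = (3.55 × 10^-6)² / 2.10 × 10^-2 = 6.00 × 10^-10
pKa = -log(6.00 × 10^-10) = 9.22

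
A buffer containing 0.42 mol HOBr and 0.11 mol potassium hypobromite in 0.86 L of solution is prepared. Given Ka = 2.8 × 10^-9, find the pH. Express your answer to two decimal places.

pH = 7.97

pKa = −log(2.8 × 10^-9) = 8.553
Using pH = pKa + log([base]/[acid]) with [base]/[acid] = 0.11/0.42:
pH = 8.553 + (-0.582) = 7.97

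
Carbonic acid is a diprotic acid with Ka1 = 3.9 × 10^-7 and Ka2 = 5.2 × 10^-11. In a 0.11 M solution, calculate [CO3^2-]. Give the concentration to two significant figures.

First ionization gives [H+] ≈ [HCO3-] = 2.07 × 10^-4 M.
Second step: Ka2 = [H+][CO3^2-]/[HCO3-] ≈ [CO3^2-] (since [H+] ≈ [HCO3-]).
So [CO3^2-] ≈ Ka2.

5.2 × 10^-11 M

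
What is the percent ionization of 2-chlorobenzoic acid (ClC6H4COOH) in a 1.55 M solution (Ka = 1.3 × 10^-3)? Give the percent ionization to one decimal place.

2.9%

ClC6H4COOH ⇌ ClC6H4COO- + H+; let x = [H+] at equilibrium.
x ≈ √(Ka·C₀) = √(1.3 × 10^-3 × 1.55) = 4.49 × 10^-2 M
Fraction ionized = 4.49 × 10^-2 / 1.55 = 0.0290 → 2.9%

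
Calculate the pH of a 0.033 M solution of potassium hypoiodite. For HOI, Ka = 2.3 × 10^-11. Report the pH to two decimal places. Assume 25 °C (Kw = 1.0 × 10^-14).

pH = 11.55

OI- is the conjugate base of the weak acid HOI.
Kb = Kw/Ka = 1.0×10^-14 / 2.3 × 10^-11 = 4.35 × 10^-4
Kb = x²/(0.033 − x) = 4.35 × 10^-4
The 5% rule fails; solving x² + Kb·x − Kb·C₀ = 0 exactly:
x = (−Kb + √(Kb² + 4·Kb·C₀))/2 = 3.58 × 10^-3 M
pOH = 2.45, so pH = 14.00 − pOH = 11.55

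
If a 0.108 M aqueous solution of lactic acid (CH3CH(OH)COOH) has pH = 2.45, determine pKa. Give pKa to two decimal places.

pKa = 3.92

[H+] = 10^(-2.45) = 3.55 × 10^-3 M
At equilibrium [HA] = 0.108 − 3.55 × 10^-3 = 1.04 × 10^-1 M
Ka = [H+][A-]/[HA] = (3.55 × 10^-3)² / 1.04 × 10^-1 = 1.21 × 10^-4
pKa = -log(1.21 × 10^-4) = 3.92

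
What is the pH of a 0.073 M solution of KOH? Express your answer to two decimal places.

pH = 12.86

KOH is a strong base; [OH-] = 0.073 M.
pOH = -log(0.073) = 1.14
pH = 14.00 - 1.14 = 12.86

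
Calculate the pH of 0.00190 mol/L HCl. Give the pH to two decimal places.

HCl is a strong acid and dissociates completely, so [H+] = 0.00190 M.
pH = -log(0.0019) = 2.72

pH = 2.72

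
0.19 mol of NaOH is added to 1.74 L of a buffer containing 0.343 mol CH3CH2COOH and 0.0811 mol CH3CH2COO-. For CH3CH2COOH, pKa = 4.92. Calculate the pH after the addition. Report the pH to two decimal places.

pH = 5.17

After neutralization: n(CH3CH2COOH) = 0.153 mol, n(CH3CH2COO-) = 0.271 mol.
Henderson–Hasselbalch with mole ratio 0.271/0.153: pH = 4.92 + (+0.248)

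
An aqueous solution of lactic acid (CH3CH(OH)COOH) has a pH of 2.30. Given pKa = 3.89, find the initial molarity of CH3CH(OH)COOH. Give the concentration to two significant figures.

C₀ = 2.0 × 10^-1 M

[H+] = 10^(-2.30) = 5.01 × 10^-3 M = x
Ka = 10^(−3.89) = 1.29 × 10^-4
Ka = x²/(C₀ − x) ⇒ C₀ = x + x²/Ka
C₀ = 5.01 × 10^-3 + (5.01 × 10^-3)²/(1.29 × 10^-4) = 2.00 × 10^-1 M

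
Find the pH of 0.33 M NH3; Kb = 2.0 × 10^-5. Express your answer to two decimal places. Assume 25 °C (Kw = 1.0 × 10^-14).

pH = 11.41

NH3 + H2O ⇌ NH4+ + OH-
Kb = x²/(0.33 − x) = 2.0 × 10^-5
Assume x ≪ 0.33: x ≈ √(2.0 × 10^-5 × 0.33) = 2.57 × 10^-3 M
Check: 0.78% ionized — well under 5%, approximation valid.
pOH = 2.59, so pH = 14.00 − pOH = 11.41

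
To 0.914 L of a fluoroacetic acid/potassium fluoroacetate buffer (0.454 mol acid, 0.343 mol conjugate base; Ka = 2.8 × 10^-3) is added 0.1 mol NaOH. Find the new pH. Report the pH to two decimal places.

pH = 2.65

OH- converts FCH2COOH to FCH2COO-: FCH2COOH → 0.354 mol, FCH2COO- → 0.443 mol.
pKa = −log(2.8 × 10^-3) = 2.553
pH = pKa + log(n_FCH2COO-/n_FCH2COOH) = 2.553 + log(0.443/0.354) = 2.553 + (+0.097)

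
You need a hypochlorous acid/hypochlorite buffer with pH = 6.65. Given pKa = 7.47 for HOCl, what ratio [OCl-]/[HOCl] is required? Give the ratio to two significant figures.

pH = pKa + log(r) ⇒ log(r) = 6.65 − 7.47 = -0.82
r = [OCl-]/[HOCl] = 10^(-0.82) = 0.151

ratio = 0.15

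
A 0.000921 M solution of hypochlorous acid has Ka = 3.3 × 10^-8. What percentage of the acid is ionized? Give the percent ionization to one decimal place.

HOCl ⇌ OCl- + H+; let x = [H+] at equilibrium.
x ≈ √(Ka·C₀) = √(3.3 × 10^-8 × 0.000921) = 5.51 × 10^-6 M
% ionization = x/C₀ × 100% = 5.51 × 10^-6/0.000921 × 100% = 0.6%

0.6%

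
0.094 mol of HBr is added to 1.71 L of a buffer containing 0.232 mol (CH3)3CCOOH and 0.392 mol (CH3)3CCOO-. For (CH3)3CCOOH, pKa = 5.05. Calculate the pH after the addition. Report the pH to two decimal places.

pH = 5.01

Added H+ converts (CH3)3CCOO- to (CH3)3CCOOH: (CH3)3CCOOH → 0.326 mol, (CH3)3CCOO- → 0.298 mol.
pH = pKa + log(n_(CH3)3CCOO-/n_(CH3)3CCOOH) = 5.05 + log(0.298/0.326) = 5.05 + (-0.039)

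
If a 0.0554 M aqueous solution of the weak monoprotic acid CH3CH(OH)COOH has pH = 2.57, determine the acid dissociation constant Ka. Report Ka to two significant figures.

[H+] = 10^(-2.57) = 2.69 × 10^-3 M
At equilibrium [HA] = 0.0554 − 2.69 × 10^-3 = 5.27 × 10^-2 M
Ka = [H+][A-]/[HA] = (2.69 × 10^-3)² / 5.27 × 10^-2 = 1.4 × 10^-4

Ka = 1.4 × 10^-4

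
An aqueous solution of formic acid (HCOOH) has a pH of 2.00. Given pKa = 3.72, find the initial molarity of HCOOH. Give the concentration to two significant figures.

[H+] = 10^(-2.00) = 1.00 × 10^-2 M = x
Ka = 10^(−3.72) = 1.91 × 10^-4
Ka = x²/(C₀ − x) ⇒ C₀ = x + x²/Ka
C₀ = 1.00 × 10^-2 + (1.00 × 10^-2)²/(1.91 × 10^-4) = 5.34 × 10^-1 M

C₀ = 5.3 × 10^-1 M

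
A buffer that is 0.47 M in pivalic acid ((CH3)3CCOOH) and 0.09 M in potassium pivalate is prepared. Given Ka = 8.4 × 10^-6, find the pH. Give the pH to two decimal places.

pKa = −log(8.4 × 10^-6) = 5.076
Using pH = pKa + log([base]/[acid]) with [base]/[acid] = 0.09/0.47:
pH = 5.076 + (-0.718) = 4.36

pH = 4.36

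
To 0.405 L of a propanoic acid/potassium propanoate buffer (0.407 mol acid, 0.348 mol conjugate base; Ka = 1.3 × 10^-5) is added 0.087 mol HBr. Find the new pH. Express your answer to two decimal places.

pH = 4.61

After neutralization: n(CH3CH2COOH) = 0.494 mol, n(CH3CH2COO-) = 0.261 mol.
pKa = −log(1.3 × 10^-5) = 4.886
pH = pKa + log([A⁻]/[HA]) = 4.886 + log(0.261/0.494) = 4.886 -0.277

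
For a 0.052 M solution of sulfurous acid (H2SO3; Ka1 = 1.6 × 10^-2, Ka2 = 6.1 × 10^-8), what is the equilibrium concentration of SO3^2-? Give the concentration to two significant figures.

First ionization gives [H+] ≈ [HSO3-] = 2.19 × 10^-2 M.
Second step: Ka2 = [H+][SO3^2-]/[HSO3-] ≈ [SO3^2-] (since [H+] ≈ [HSO3-]).
So [SO3^2-] ≈ Ka2.

6.1 × 10^-8 M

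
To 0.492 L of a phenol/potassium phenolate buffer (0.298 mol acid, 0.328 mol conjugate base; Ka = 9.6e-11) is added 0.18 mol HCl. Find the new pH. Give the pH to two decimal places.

pH = 9.51

After neutralization: n(C6H5OH) = 0.478 mol, n(C6H5O-) = 0.148 mol.
pKa = −log(9.6 × 10^-11) = 10.018
pH = pKa + log([A⁻]/[HA]) = 10.018 + log(0.148/0.478) = 10.018 -0.509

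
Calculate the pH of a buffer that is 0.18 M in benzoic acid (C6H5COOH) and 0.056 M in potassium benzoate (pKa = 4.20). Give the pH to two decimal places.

pH = 3.69

Henderson–Hasselbalch: pH = pKa + log([C6H5COO-]/[C6H5COOH]) = 4.20 + log(0.056/0.18)
pH = 4.20 + (-0.507) = 3.69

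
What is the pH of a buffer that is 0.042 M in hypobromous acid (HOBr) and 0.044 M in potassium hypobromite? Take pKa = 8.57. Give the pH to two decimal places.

pH = 8.59

pH = pKa + log([A⁻]/[HA]) = 8.57 + log(0.044/0.042)
pH = 8.57 + (+0.020) = 8.59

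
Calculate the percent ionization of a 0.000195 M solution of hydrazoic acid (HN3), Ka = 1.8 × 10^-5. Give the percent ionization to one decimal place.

26.1%

HN3 ⇌ N3- + H+; let x = [H+] at equilibrium.
Solve x² + 1.8e-05x − 3.51e-09 = 0 → x = 5.09 × 10^-5 M
Fraction ionized = 5.09 × 10^-5 / 0.000195 = 0.2610 → 26.1%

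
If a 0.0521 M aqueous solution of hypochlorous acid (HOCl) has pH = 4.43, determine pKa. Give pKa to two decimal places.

[H+] = 10^(-4.43) = 3.72 × 10^-5 M
At equilibrium [HA] = 0.0521 − 3.72 × 10^-5 = 5.21 × 10^-2 M
Ka = [H+][A-]/[HA] = (3.72 × 10^-5)² / 5.21 × 10^-2 = 2.66 × 10^-8
pKa = -log(2.66 × 10^-8) = 7.58

pKa = 7.58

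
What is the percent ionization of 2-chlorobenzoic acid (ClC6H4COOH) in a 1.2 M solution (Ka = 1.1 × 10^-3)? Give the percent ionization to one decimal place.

ClC6H4COOH ⇌ ClC6H4COO- + H+; let x = [H+] at equilibrium.
x ≈ √(Ka·C₀) = √(1.1 × 10^-3 × 1.2) = 3.63 × 10^-2 M
Fraction ionized = 3.63 × 10^-2 / 1.2 = 0.0302 → 3.0%

3.0%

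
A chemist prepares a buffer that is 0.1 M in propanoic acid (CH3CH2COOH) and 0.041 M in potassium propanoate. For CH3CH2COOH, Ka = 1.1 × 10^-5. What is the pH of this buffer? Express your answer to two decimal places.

pKa = −log(1.1 × 10^-5) = 4.959
Using pH = pKa + log([base]/[acid]) with [base]/[acid] = 0.041/0.1:
pH = 4.959 + (-0.387) = 4.57

pH = 4.57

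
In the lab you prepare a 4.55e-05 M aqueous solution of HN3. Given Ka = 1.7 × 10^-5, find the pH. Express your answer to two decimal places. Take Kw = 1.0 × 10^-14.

pH = 4.69

HN3 ⇌ N3- + H+
From the ICE table, Ka = [H+]²/(4.55e-05 − [H+]) = 1.7 × 10^-5.
Here C₀/Ka ≈ 2.68, so the small-[H+] approximation fails. Use the quadratic:
[H+] = [−1.7e-05 + √(1.7e-05² + 3.09e-09)]/2 = 2.06 × 10^-5 M
pH = −log[H+] = −log(2.06 × 10^-5) = 4.69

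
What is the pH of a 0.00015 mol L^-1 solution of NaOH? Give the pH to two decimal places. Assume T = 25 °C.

NaOH is a strong base; [OH-] = 0.00015 M.
pOH = -log(0.00015) = 3.82
pH = 14.00 - 3.82 = 10.18

pH = 10.18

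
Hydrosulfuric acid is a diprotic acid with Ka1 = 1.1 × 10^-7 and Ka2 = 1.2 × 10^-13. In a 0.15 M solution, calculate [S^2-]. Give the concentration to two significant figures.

First ionization gives [H+] ≈ [HS-] = 1.28 × 10^-4 M.
Second step: Ka2 = [H+][S^2-]/[HS-] ≈ [S^2-] (since [H+] ≈ [HS-]).
So [S^2-] ≈ Ka2.

1.2 × 10^-13 M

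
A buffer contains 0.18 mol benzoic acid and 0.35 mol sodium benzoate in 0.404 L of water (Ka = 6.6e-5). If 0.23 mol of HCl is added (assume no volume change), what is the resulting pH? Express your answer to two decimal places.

pH = 3.65

Added H+ converts C6H5COO- to C6H5COOH: C6H5COOH → 0.41 mol, C6H5COO- → 0.12 mol.
pKa = −log(6.6 × 10^-5) = 4.180
Henderson–Hasselbalch with mole ratio 0.12/0.41: pH = 4.180 + (-0.534)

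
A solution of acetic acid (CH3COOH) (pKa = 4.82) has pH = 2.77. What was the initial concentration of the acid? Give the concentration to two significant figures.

C₀ = 1.9 × 10^-1 M

[H+] = 10^(-2.77) = 1.70 × 10^-3 M = x
Ka = 10^(−4.82) = 1.51 × 10^-5
Ka = x²/(C₀ − x) ⇒ C₀ = x + x²/Ka
C₀ = 1.70 × 10^-3 + (1.70 × 10^-3)²/(1.51 × 10^-5) = 1.93 × 10^-1 M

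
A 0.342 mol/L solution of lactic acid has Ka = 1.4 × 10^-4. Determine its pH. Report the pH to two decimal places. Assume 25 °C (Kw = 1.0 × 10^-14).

CH3CH(OH)COOH ⇌ CH3CH(OH)COO- + H+
Ka = [H+]²/(0.342 − [H+]) = 1.4 × 10^-4
Assume [H+] ≪ 0.342: [H+] ≈ √(1.4 × 10^-4 × 0.342) = 6.92 × 10^-3 M
pH = −log[H+] = −log(6.92 × 10^-3) = 2.16

pH = 2.16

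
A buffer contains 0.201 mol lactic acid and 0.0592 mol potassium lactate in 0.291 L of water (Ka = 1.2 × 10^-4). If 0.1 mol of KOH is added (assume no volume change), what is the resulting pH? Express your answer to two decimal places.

pH = 4.12

OH- converts CH3CH(OH)COOH to CH3CH(OH)COO-: CH3CH(OH)COOH → 0.101 mol, CH3CH(OH)COO- → 0.159 mol.
pKa = −log(1.2 × 10^-4) = 3.921
Henderson–Hasselbalch with mole ratio 0.159/0.101: pH = 3.921 + (+0.197)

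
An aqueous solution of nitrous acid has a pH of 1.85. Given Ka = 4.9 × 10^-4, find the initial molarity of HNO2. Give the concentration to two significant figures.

C₀ = 4.2 × 10^-1 M

[H+] = 10^(-1.85) = 1.41 × 10^-2 M = x
Ka = x²/(C₀ − x) ⇒ C₀ = x + x²/Ka
C₀ = 1.41 × 10^-2 + (1.41 × 10^-2)²/(4.9 × 10^-4) = 4.20 × 10^-1 M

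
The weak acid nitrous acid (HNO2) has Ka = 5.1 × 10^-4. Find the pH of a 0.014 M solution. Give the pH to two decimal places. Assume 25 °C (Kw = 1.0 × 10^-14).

pH = 2.61

HNO2 ⇌ NO2- + H+
Ka = [H+]²/(0.014 − [H+]) = 5.1 × 10^-4
Here C₀/Ka ≈ 27.5, so the small-[H+] approximation fails. Use the quadratic:
[H+] = (−Ka + √(Ka² + 4·Ka·C₀))/2 = 2.43 × 10^-3 M
pH = −log[H+] = −log(2.43 × 10^-3) = 2.61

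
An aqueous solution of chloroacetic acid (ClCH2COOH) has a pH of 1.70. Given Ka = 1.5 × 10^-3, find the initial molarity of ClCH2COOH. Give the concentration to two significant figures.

[H+] = 10^(-1.70) = 2.00 × 10^-2 M = x
Ka = x²/(C₀ − x) ⇒ C₀ = x + x²/Ka
C₀ = 2.00 × 10^-2 + (2.00 × 10^-2)²/(1.5 × 10^-3) = 2.87 × 10^-1 M

C₀ = 2.9 × 10^-1 M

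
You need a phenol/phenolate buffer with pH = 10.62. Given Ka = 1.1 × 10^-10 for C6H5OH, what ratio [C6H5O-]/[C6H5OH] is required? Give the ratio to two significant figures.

pKa = -log(1.1 × 10^-10) = 9.959
pH = pKa + log(r) ⇒ log(r) = 10.62 − 9.959 = +0.661
r = [C6H5O-]/[C6H5OH] = 10^(+0.661) = 4.58

ratio = 4.6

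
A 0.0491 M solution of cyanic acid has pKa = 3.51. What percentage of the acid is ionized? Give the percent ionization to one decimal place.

7.6%

HOCN ⇌ OCN- + H+; let x = [H+] at equilibrium.
Ka = 10^(−3.51) = 3.09 × 10^-4
Solve x² + 0.000309x − 1.52e-05 = 0 → x = 3.74 × 10^-3 M
Fraction ionized = 3.74 × 10^-3 / 0.0491 = 0.0762 → 7.6%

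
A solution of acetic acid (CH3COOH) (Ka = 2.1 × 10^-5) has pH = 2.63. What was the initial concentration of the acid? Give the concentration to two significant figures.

[H+] = 10^(-2.63) = 2.34 × 10^-3 M = x
Ka = x²/(C₀ − x) ⇒ C₀ = x + x²/Ka
C₀ = 2.34 × 10^-3 + (2.34 × 10^-3)²/(2.1 × 10^-5) = 2.63 × 10^-1 M

C₀ = 2.6 × 10^-1 M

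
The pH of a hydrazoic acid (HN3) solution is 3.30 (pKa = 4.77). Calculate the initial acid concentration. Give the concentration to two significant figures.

C₀ = 1.5 × 10^-2 M

[H+] = 10^(-3.30) = 5.01 × 10^-4 M = x
Ka = 10^(−4.77) = 1.70 × 10^-5
Ka = x²/(C₀ − x) ⇒ C₀ = x + x²/Ka
C₀ = 5.01 × 10^-4 + (5.01 × 10^-4)²/(1.70 × 10^-5) = 1.53 × 10^-2 M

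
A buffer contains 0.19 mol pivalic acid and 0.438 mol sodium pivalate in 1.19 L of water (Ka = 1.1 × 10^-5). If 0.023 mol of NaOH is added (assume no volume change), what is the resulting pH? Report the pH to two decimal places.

pH = 5.40

After neutralization: n((CH3)3CCOOH) = 0.167 mol, n((CH3)3CCOO-) = 0.461 mol.
pKa = −log(1.1 × 10^-5) = 4.959
pH = pKa + log(n_(CH3)3CCOO-/n_(CH3)3CCOOH) = 4.959 + log(0.461/0.167) = 4.959 + (+0.441)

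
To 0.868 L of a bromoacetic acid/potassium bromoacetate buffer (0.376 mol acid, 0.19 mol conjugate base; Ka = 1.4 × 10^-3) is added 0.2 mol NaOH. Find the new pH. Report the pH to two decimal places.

pH = 3.20

After neutralization: n(BrCH2COOH) = 0.176 mol, n(BrCH2COO-) = 0.39 mol.
pKa = −log(1.4 × 10^-3) = 2.854
pH = pKa + log(n_BrCH2COO-/n_BrCH2COOH) = 2.854 + log(0.39/0.176) = 2.854 + (+0.346)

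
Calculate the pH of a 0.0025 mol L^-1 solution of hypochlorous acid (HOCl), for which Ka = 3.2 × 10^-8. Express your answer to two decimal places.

pH = 5.05

HOCl ⇌ OCl- + H+
Ka = x²/(0.0025 − x) = 3.2 × 10^-8
Neglecting x in the denominator: x = √(3.2 × 10^-8 × 0.0025) = 8.94 × 10^-6 M
pH = −log(8.94 × 10^-6) = 5.05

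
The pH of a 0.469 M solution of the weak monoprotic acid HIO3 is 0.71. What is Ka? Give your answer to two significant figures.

Ka = 1.4 × 10^-1

[H+] = 10^(-0.71) = 1.95 × 10^-1 M
At equilibrium [HA] = 0.469 − 1.95 × 10^-1 = 2.74 × 10^-1 M
Ka = [H+][A-]/[HA] = (1.95 × 10^-1)² / 2.74 × 10^-1 = 1.4 × 10^-1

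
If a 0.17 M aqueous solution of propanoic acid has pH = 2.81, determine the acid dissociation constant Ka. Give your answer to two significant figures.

Ka = 1.4 × 10^-5

[H+] = 10^(-2.81) = 1.55 × 10^-3 M
At equilibrium [HA] = 0.17 − 1.55 × 10^-3 = 1.68 × 10^-1 M
Ka = [H+][A-]/[HA] = (1.55 × 10^-3)² / 1.68 × 10^-1 = 1.4 × 10^-5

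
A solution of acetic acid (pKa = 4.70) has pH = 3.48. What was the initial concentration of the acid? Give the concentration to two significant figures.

[H+] = 10^(-3.48) = 3.31 × 10^-4 M = x
Ka = 10^(−4.70) = 2.00 × 10^-5
Ka = x²/(C₀ − x) ⇒ C₀ = x + x²/Ka
C₀ = 3.31 × 10^-4 + (3.31 × 10^-4)²/(2.00 × 10^-5) = 5.81 × 10^-3 M

C₀ = 5.8 × 10^-3 M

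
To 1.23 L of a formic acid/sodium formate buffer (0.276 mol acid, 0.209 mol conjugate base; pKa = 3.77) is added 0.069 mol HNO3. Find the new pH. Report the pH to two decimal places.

After neutralization: n(HCOOH) = 0.345 mol, n(HCOO-) = 0.14 mol.
Henderson–Hasselbalch with mole ratio 0.14/0.345: pH = 3.77 + (-0.392)

pH = 3.38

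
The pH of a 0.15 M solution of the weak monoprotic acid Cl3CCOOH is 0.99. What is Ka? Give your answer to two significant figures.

Ka = 2.2 × 10^-1

[H+] = 10^(-0.99) = 1.02 × 10^-1 M
At equilibrium [HA] = 0.15 − 1.02 × 10^-1 = 4.80 × 10^-2 M
Ka = [H+][A-]/[HA] = (1.02 × 10^-1)² / 4.80 × 10^-2 = 2.2 × 10^-1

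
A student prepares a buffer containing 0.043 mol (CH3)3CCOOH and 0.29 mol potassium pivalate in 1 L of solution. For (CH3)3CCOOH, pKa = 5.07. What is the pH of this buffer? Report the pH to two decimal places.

pH = pKa + log([A⁻]/[HA]) = 5.07 + log(0.29/0.043)
pH = 5.07 + (+0.829) = 5.90

pH = 5.90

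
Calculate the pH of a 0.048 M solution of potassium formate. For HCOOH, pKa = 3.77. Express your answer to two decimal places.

HCOO- is the conjugate base of the weak acid HCOOH.
Ka = 10^(−3.77) = 1.70 × 10^-4
Kb = Kw/Ka = 1.0×10^-14 / 1.70 × 10^-4 = 5.88 × 10^-11
From the ICE table, Kb = x²/(0.048 − x) = 5.88 × 10^-11.
Assume x ≪ 0.048: x ≈ √(5.88 × 10^-11 × 0.048) = 1.68 × 10^-6 M
pOH = 5.77, so pH = 14.00 − pOH = 8.23

pH = 8.23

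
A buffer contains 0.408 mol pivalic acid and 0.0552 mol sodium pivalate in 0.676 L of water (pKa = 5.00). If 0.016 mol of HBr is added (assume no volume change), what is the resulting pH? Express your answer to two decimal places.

pH = 3.97

Added H+ converts (CH3)3CCOO- to (CH3)3CCOOH: (CH3)3CCOOH → 0.424 mol, (CH3)3CCOO- → 0.0392 mol.
pH = pKa + log(n_(CH3)3CCOO-/n_(CH3)3CCOOH) = 5.00 + log(0.0392/0.424) = 5.00 + (-1.034)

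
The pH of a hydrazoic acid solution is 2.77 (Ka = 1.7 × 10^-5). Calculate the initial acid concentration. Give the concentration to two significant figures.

C₀ = 1.7 × 10^-1 M

[H+] = 10^(-2.77) = 1.70 × 10^-3 M = x
Ka = x²/(C₀ − x) ⇒ C₀ = x + x²/Ka
C₀ = 1.70 × 10^-3 + (1.70 × 10^-3)²/(1.7 × 10^-5) = 1.72 × 10^-1 M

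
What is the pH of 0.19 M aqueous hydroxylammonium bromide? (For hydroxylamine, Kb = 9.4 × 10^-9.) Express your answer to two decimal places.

NH3OH+ is the conjugate acid of the weak base NH2OH.
Ka = Kw/Kb = 1.0×10^-14 / 9.4 × 10^-9 = 1.06 × 10^-6
Ka = [H+]²/(0.19 − [H+]) = 1.06 × 10^-6
Since Ka ≪ C₀, [H+] ≈ √(Ka·C₀) = 4.49 × 10^-4 M.
([H+]/C₀ = 0.24% < 5%, so the approximation holds.)
pH = −log[H+] = −log(4.49 × 10^-4) = 3.35

pH = 3.35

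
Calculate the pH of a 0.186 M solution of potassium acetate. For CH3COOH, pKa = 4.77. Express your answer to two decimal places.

pH = 9.02

CH3COO- is the conjugate base of the weak acid CH3COOH.
Ka = 10^(−4.77) = 1.70 × 10^-5
Kb = Kw/Ka = 1.0×10^-14 / 1.70 × 10^-5 = 5.88 × 10^-10
Kb = x²/(0.186 − x) = 5.88 × 10^-10
Assume x ≪ 0.186: x ≈ √(5.88 × 10^-10 × 0.186) = 1.05 × 10^-5 M
Check: 0.0056% ionized — well under 5%, approximation valid.
pOH = 4.98, so pH = 14.00 − pOH = 9.02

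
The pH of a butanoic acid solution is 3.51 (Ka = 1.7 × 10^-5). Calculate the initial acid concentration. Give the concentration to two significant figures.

[H+] = 10^(-3.51) = 3.09 × 10^-4 M = x
Ka = x²/(C₀ − x) ⇒ C₀ = x + x²/Ka
C₀ = 3.09 × 10^-4 + (3.09 × 10^-4)²/(1.7 × 10^-5) = 5.93 × 10^-3 M

C₀ = 5.9 × 10^-3 M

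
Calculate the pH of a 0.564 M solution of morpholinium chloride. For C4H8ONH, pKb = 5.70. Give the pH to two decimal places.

pH = 4.27

C4H8ONH2+ is the conjugate acid of the weak base C4H8ONH.
Kb = 10^(−5.70) = 2.00 × 10^-6
Ka = Kw/Kb = 1.0×10^-14 / 2.00 × 10^-6 = 5.00 × 10^-9
Ka = x²/(0.564 − x) = 5.00 × 10^-9
Neglecting x in the denominator: x = √(5.00 × 10^-9 × 0.564) = 5.31 × 10^-5 M
Check: 0.0094% ionized — well under 5%, approximation valid.
pH = −log(5.31 × 10^-5) = 4.27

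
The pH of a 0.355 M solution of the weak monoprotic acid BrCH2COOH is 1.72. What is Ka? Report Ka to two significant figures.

[H+] = 10^(-1.72) = 1.91 × 10^-2 M
At equilibrium [HA] = 0.355 − 1.91 × 10^-2 = 3.36 × 10^-1 M
Ka = [H+][A-]/[HA] = (1.91 × 10^-2)² / 3.36 × 10^-1 = 1.1 × 10^-3

Ka = 1.1 × 10^-3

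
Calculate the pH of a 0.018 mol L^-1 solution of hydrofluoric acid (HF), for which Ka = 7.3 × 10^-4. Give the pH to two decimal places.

HF ⇌ F- + H+
From the ICE table, Ka = x²/(0.018 − x) = 7.3 × 10^-4.
The 5% rule fails; solving x² + Ka·x − Ka·C₀ = 0 exactly:
x = (−Ka + √(Ka² + 4·Ka·C₀))/2 = 3.28 × 10^-3 M
pH = −log[H+] = −log(3.28 × 10^-3) = 2.48

pH = 2.48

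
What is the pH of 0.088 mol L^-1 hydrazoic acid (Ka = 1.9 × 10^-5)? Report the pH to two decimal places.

pH = 2.89

HN3 ⇌ N3- + H+
Ka = [H+]²/(0.088 − [H+]) = 1.9 × 10^-5
Since Ka ≪ C₀, [H+] ≈ √(Ka·C₀) = 1.29 × 10^-3 M.
Check: 1.5% ionized — well under 5%, approximation valid.
pH = −log[H+] = −log(1.29 × 10^-3) = 2.89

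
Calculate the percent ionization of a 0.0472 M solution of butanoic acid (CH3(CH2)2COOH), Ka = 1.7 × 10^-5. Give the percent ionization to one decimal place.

1.9%

CH3(CH2)2COOH ⇌ CH3(CH2)2COO- + H+; let x = [H+] at equilibrium.
x ≈ √(Ka·C₀) = √(1.7 × 10^-5 × 0.0472) = 8.96 × 10^-4 M
% ionization = x/C₀ × 100% = 8.96 × 10^-4/0.0472 × 100% = 1.9%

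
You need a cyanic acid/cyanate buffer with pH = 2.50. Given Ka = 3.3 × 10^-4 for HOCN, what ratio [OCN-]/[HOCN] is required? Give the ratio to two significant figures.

ratio = 0.10

pKa = -log(3.3 × 10^-4) = 3.481
pH = pKa + log(r) ⇒ log(r) = 2.50 − 3.481 = -0.981
r = [OCN-]/[HOCN] = 10^(-0.981) = 0.104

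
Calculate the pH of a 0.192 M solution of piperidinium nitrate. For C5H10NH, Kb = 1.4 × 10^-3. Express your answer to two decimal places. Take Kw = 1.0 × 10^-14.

pH = 5.93

C5H10NH2+ is the conjugate acid of the weak base C5H10NH.
Ka = Kw/Kb = 1.0×10^-14 / 1.4 × 10^-3 = 7.14 × 10^-12
Ka = x²/(0.192 − x) = 7.14 × 10^-12
Assume x ≪ 0.192: x ≈ √(7.14 × 10^-12 × 0.192) = 1.17 × 10^-6 M
Check: 0.00061% ionized — well under 5%, approximation valid.
pH = −log[H+] = −log(1.17 × 10^-6) = 5.93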